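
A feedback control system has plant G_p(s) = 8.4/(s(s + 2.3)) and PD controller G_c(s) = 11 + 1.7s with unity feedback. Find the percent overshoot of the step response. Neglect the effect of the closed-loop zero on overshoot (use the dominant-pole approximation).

Forward path: (11 + 1.7s)·8.4/(s(s+2.3)). The closed-loop characteristic equation is s² + (2.3 + 8.4·1.7)s + 8.4·11 = 0.
That is s² + 16.58s + 92.4 = 0, so ω_n = 9.612 rad/s and ζ = 16.58/(2·9.612) = 0.8624.
%OS = 100·exp(−πζ/√(1−ζ²)) = 0.474%.

0.474%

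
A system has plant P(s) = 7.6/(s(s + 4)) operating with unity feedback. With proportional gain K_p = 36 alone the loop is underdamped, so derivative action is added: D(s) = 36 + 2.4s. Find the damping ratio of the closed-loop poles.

Forward path: (36 + 2.4s)·7.6/(s(s+4)). The closed-loop characteristic equation is s² + (4 + 7.6·2.4)s + 7.6·36 = 0.
That is s² + 22.24s + 273.6 = 0, so ω_n = 16.54 rad/s and ζ = 22.24/(2·16.54) = 0.6723.

ζ = 0.672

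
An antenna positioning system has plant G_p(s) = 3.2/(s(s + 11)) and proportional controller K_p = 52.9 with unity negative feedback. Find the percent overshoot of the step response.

23.1%

The closed-loop denominator s² + 11s + 169.3 gives ω_n = √169.3 = 13.01 and ζ = 11/(2ω_n) = 0.4227.
%OS = 100·exp(−πζ/√(1−ζ²)) = 100·exp(−π·0.4227/√0.8213) = 23.1%.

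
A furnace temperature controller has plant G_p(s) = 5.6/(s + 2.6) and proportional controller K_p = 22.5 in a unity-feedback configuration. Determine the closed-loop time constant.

τ = 0.00778 s

Closed-loop transfer function: T(s) = K_p·G_p(s)/(1 + K_p·G_p(s)) = 126/(s + 2.6 + 126) = 126/(s + 128.6).
Time constant τ = 1/128.6 = 0.00778 s.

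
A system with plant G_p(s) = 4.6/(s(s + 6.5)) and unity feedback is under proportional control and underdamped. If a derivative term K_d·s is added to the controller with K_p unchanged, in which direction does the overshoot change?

decrease

The derivative term adds K·K_d to the s-coefficient of the characteristic equation, raising 2ζω_n while ω_n is unchanged; ζ increases, so overshoot decreases.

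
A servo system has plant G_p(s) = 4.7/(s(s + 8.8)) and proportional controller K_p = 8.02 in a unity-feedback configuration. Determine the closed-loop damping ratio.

ζ = 0.717

With unity feedback the closed-loop characteristic equation is s² + 8.8s + 8.02·4.7 = s² + 8.8s + 37.69 = 0.
So ω_n² = 37.69 ⇒ ω_n = 6.14 rad/s, and ζ = 8.8/(2ω_n) = 0.717.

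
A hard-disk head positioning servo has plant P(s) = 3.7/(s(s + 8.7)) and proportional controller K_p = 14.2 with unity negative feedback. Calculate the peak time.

Closed-loop characteristic equation: s² + 8.7s + 52.54 = 0, so ω_n = 7.248 rad/s and ζ = 8.7/(2·7.248) = 0.6001.
Damped frequency ω_d = ω_n√(1−ζ²) = 5.798 rad/s, so peak time T_p = π/ω_d = 0.542 s.

T_p = 0.542 s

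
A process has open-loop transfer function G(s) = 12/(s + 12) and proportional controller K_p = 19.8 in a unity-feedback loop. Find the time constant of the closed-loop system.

τ = 0.00401 s

Closed-loop transfer function: T(s) = K_p·G(s)/(1 + K_p·G(s)) = 237.6/(s + 12 + 237.6) = 237.6/(s + 249.6).
Time constant τ = 1/249.6 = 0.00401 s.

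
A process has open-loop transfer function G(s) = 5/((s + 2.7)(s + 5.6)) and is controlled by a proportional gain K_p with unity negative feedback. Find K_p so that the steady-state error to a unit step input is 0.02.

Steady-state error for a unit step on this type-0 loop is 1/(1 + K_p·G(0)).
G(0) = 0.3307. Require 1/(1 + K_p·0.3307) = 0.02, so 1 + 0.3307·K_p = 50.
K_p = (50 − 1)/0.3307 = 148.

K_p = 148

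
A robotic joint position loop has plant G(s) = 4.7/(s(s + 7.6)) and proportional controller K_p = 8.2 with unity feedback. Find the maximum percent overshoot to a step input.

Closed-loop characteristic equation: s² + 7.6s + 38.54 = 0, so ω_n = 6.208 rad/s and ζ = 7.6/(2·6.208) = 0.6121.
%OS = 100·exp(−πζ/√(1−ζ²)) = 100·exp(−π·0.6121/√0.6253) = 8.79%.

8.79%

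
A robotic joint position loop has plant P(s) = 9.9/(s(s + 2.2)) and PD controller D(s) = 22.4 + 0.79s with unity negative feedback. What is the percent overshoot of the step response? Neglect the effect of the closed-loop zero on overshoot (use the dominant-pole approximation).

Forward path: (22.4 + 0.79s)·9.9/(s(s+2.2)). The closed-loop characteristic equation is s² + (2.2 + 9.9·0.79)s + 9.9·22.4 = 0.
That is s² + 10.02s + 221.8 = 0, so ω_n = 14.89 rad/s and ζ = 10.02/(2·14.89) = 0.3365.
%OS = 100·exp(−πζ/√(1−ζ²)) = 32.5%.

32.5%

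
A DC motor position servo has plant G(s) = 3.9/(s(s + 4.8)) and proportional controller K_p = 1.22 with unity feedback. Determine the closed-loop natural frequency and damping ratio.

1 + K_p·G(s) = 0 gives s² + 4.8s + 4.758 = 0.
So ω_n² = 4.758 ⇒ ω_n = 2.181 rad/s, and ζ = 4.8/(2ω_n) = 1.1.

ω_n = 2.18 rad/s, ζ = 1.1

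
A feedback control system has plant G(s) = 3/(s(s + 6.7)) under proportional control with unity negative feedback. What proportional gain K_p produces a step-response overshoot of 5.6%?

From %OS = 100·exp(−πζ/√(1−ζ²)) = 5.6%, ζ = −ln(0.056)/√(π²+ln²(0.056)) = 0.6761.
Characteristic equation s² + 6.7s + 3K_p = 0 gives ζ = 6.7/(2√(3K_p)).
Setting ζ = 0.6761: √(3K_p) = 6.7/(2·0.6761) = 4.955, so K_p = 24.55/3 = 8.18.

K_p = 8.18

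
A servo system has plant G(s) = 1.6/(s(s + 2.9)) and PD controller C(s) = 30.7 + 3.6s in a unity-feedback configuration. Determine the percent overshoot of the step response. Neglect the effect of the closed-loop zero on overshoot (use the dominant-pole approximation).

8.47%

Forward path: (30.7 + 3.6s)·1.6/(s(s+2.9)). The closed-loop characteristic equation is s² + (2.9 + 1.6·3.6)s + 1.6·30.7 = 0.
That is s² + 8.66s + 49.12 = 0, so ω_n = 7.009 rad/s and ζ = 8.66/(2·7.009) = 0.6178.
%OS = 100·exp(−πζ/√(1−ζ²)) = 8.47%.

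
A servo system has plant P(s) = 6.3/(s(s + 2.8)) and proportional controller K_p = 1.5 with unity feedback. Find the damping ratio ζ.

ζ = 0.455

1 + K_p·P(s) = 0 gives s² + 2.8s + 9.45 = 0.
Matching s² + 2ζω_n s + ω_n²: ω_n = √9.45 = 3.074 rad/s and 2ζω_n = 2.8, so ζ = 2.8/(2·3.074) = 0.455.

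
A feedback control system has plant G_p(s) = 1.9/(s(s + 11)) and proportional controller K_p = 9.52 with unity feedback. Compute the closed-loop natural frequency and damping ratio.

The closed-loop denominator is s(s+11) + 9.52·1.9 = s² + 11s + 18.09.
Matching s² + 2ζω_n s + ω_n²: ω_n = √18.09 = 4.253 rad/s and 2ζω_n = 11, so ζ = 11/(2·4.253) = 1.29.

ω_n = 4.25 rad/s, ζ = 1.29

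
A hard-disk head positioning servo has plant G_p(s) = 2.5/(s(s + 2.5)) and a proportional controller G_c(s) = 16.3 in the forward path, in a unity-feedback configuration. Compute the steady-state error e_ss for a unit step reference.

0

The open loop G_c(s)G_p(s) has a pole at the origin (type 1), so the static position error constant is infinite and e_ss = 1/(1+∞) = 0.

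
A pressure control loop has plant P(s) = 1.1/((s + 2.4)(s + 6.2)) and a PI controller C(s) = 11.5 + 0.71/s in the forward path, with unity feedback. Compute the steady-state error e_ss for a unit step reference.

The open loop C(s)P(s) has a pole at the origin (type 1), so the static position error constant is infinite and e_ss = 1/(1+∞) = 0.

0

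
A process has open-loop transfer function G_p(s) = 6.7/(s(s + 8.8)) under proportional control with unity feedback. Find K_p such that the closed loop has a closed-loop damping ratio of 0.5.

Closed-loop characteristic equation: s² + 8.8s + K_p·6.7 = 0.
So ω_n = √(6.7K_p) and 2ζω_n = 8.8, giving ζ = 8.8/(2√(6.7K_p)).
Setting ζ = 0.5: √(6.7K_p) = 8.8/(2·0.5) = 8.8, so K_p = 77.44/6.7 = 11.6.

K_p = 11.6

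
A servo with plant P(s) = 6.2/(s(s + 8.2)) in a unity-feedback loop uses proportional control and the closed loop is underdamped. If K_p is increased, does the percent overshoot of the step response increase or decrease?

increase

ζ = 8.2/(2√(6.2K_p)) decreases as K_p grows; lower damping means more overshoot.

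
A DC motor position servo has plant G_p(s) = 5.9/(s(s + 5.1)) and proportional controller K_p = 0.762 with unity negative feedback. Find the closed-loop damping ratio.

ζ = 1.2

With unity feedback the closed-loop characteristic equation is s² + 5.1s + 0.762·5.9 = s² + 5.1s + 4.496 = 0.
Matching s² + 2ζω_n s + ω_n²: ω_n = √4.496 = 2.12 rad/s and 2ζω_n = 5.1, so ζ = 5.1/(2·2.12) = 1.2.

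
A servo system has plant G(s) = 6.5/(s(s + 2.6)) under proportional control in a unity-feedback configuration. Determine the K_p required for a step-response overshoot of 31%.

K_p = 2.13

From %OS = 100·exp(−πζ/√(1−ζ²)) = 31%, ζ = −ln(0.31)/√(π²+ln²(0.31)) = 0.3493.
Characteristic equation s² + 2.6s + 6.5K_p = 0 gives ζ = 2.6/(2√(6.5K_p)).
Setting ζ = 0.3493: √(6.5K_p) = 2.6/(2·0.3493) = 3.722, so K_p = 13.85/6.5 = 2.13.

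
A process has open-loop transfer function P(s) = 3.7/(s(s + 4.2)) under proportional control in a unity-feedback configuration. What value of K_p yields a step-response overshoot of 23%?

K_p = 6.64

From %OS = 100·exp(−πζ/√(1−ζ²)) = 23%, ζ = −ln(0.23)/√(π²+ln²(0.23)) = 0.4237.
Characteristic equation s² + 4.2s + 3.7K_p = 0 gives ζ = 4.2/(2√(3.7K_p)).
Setting ζ = 0.4237: √(3.7K_p) = 4.2/(2·0.4237) = 4.956, so K_p = 24.56/3.7 = 6.64.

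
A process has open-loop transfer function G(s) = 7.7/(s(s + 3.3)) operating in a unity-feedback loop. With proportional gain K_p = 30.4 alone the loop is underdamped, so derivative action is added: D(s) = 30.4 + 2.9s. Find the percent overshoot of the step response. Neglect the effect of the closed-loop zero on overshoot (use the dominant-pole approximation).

0.809%

Forward path: (30.4 + 2.9s)·7.7/(s(s+3.3)). The closed-loop characteristic equation is s² + (3.3 + 7.7·2.9)s + 7.7·30.4 = 0.
That is s² + 25.63s + 234.1 = 0, so ω_n = 15.3 rad/s and ζ = 25.63/(2·15.3) = 0.8376.
%OS = 100·exp(−πζ/√(1−ζ²)) = 0.809%.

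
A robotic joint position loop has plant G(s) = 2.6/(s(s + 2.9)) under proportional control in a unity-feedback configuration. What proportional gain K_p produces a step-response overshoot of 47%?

K_p = 14.8

From %OS = 100·exp(−πζ/√(1−ζ²)) = 47%, ζ = −ln(0.47)/√(π²+ln²(0.47)) = 0.2337.
Characteristic equation s² + 2.9s + 2.6K_p = 0 gives ζ = 2.9/(2√(2.6K_p)).
Setting ζ = 0.2337: √(2.6K_p) = 2.9/(2·0.2337) = 6.205, so K_p = 38.5/2.6 = 14.8.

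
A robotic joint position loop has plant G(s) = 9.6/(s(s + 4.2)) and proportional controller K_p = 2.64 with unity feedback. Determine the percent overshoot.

23.6%

Closed-loop characteristic equation: s² + 4.2s + 25.34 = 0, so ω_n = 5.034 rad/s and ζ = 4.2/(2·5.034) = 0.4171.
%OS = 100·exp(−πζ/√(1−ζ²)) = 100·exp(−π·0.4171/√0.826) = 23.6%.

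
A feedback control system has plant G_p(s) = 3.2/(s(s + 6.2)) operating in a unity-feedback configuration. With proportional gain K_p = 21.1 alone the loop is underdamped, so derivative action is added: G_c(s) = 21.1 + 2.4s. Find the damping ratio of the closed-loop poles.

Forward path: (21.1 + 2.4s)·3.2/(s(s+6.2)). The closed-loop characteristic equation is s² + (6.2 + 3.2·2.4)s + 3.2·21.1 = 0.
That is s² + 13.88s + 67.52 = 0, so ω_n = 8.217 rad/s and ζ = 13.88/(2·8.217) = 0.8446.

ζ = 0.845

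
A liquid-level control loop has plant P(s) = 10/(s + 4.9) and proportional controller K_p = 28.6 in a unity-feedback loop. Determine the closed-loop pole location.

s = -290.9

Closed-loop transfer function: T(s) = K_p·P(s)/(1 + K_p·P(s)) = 286/(s + 4.9 + 286) = 286/(s + 290.9).
The closed-loop pole is at s = −290.9.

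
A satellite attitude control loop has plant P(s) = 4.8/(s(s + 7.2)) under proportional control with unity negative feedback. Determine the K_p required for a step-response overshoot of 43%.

From %OS = 100·exp(−πζ/√(1−ζ²)) = 43%, ζ = −ln(0.43)/√(π²+ln²(0.43)) = 0.2594.
Characteristic equation s² + 7.2s + 4.8K_p = 0 gives ζ = 7.2/(2√(4.8K_p)).
Setting ζ = 0.2594: √(4.8K_p) = 7.2/(2·0.2594) = 13.88, so K_p = 192.5/4.8 = 40.1.

K_p = 40.1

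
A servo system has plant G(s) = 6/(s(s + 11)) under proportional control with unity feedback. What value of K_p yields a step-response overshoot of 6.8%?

K_p = 11.9

From %OS = 100·exp(−πζ/√(1−ζ²)) = 6.8%, ζ = −ln(0.068)/√(π²+ln²(0.068)) = 0.6502.
Characteristic equation s² + 11s + 6K_p = 0 gives ζ = 11/(2√(6K_p)).
Setting ζ = 0.6502: √(6K_p) = 11/(2·0.6502) = 8.459, so K_p = 71.56/6 = 11.9.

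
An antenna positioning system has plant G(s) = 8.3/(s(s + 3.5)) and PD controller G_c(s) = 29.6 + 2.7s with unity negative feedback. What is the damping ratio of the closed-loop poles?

Forward path: (29.6 + 2.7s)·8.3/(s(s+3.5)). The closed-loop characteristic equation is s² + (3.5 + 8.3·2.7)s + 8.3·29.6 = 0.
That is s² + 25.91s + 245.7 = 0, so ω_n = 15.67 rad/s and ζ = 25.91/(2·15.67) = 0.8265.

ζ = 0.827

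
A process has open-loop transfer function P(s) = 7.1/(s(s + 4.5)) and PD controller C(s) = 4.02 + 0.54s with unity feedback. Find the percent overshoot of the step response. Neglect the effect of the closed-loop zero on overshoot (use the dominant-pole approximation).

1.99%

Forward path: (4.02 + 0.54s)·7.1/(s(s+4.5)). The closed-loop characteristic equation is s² + (4.5 + 7.1·0.54)s + 7.1·4.02 = 0.
That is s² + 8.334s + 28.54 = 0, so ω_n = 5.342 rad/s and ζ = 8.334/(2·5.342) = 0.78.
%OS = 100·exp(−πζ/√(1−ζ²)) = 1.99%.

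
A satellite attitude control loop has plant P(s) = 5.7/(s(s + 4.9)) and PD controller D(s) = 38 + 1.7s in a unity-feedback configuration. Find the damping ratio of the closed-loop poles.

ζ = 0.496

Forward path: (38 + 1.7s)·5.7/(s(s+4.9)). The closed-loop characteristic equation is s² + (4.9 + 5.7·1.7)s + 5.7·38 = 0.
That is s² + 14.59s + 216.6 = 0, so ω_n = 14.72 rad/s and ζ = 14.59/(2·14.72) = 0.4957.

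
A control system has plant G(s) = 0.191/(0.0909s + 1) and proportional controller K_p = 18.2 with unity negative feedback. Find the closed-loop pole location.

Closed loop: T(s) = K_p·G/(1+K_p·G) = 3.476/(0.0909s + 1 + 3.476), with pole at s = −(1 + 3.476)/0.0909 = −49.24.

s = -49.24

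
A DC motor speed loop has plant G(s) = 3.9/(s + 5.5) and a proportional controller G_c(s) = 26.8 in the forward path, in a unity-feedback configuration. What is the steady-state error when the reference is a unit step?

The loop is type 0. Static position error constant K_pos = G_c(0)·G(0) = 26.8·0.7091 = 19.
Steady-state error to a unit step: e_ss = 1/(1+K_pos) = 1/20 = 0.05.

0.05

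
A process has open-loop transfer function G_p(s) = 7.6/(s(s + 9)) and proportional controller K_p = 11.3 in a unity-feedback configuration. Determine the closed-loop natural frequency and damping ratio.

ω_n = 9.27 rad/s, ζ = 0.486

With unity feedback the closed-loop characteristic equation is s² + 9s + 11.3·7.6 = s² + 9s + 85.88 = 0.
Matching s² + 2ζω_n s + ω_n²: ω_n = √85.88 = 9.267 rad/s and 2ζω_n = 9, so ζ = 9/(2·9.267) = 0.486.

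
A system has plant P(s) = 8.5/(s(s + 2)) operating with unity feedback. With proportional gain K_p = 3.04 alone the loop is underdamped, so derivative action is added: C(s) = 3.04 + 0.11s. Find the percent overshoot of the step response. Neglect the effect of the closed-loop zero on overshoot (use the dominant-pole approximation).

38.8%

Forward path: (3.04 + 0.11s)·8.5/(s(s+2)). The closed-loop characteristic equation is s² + (2 + 8.5·0.11)s + 8.5·3.04 = 0.
That is s² + 2.935s + 25.84 = 0, so ω_n = 5.083 rad/s and ζ = 2.935/(2·5.083) = 0.2887.
%OS = 100·exp(−πζ/√(1−ζ²)) = 38.8%.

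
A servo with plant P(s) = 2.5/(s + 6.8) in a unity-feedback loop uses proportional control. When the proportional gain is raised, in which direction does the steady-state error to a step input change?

decrease

e_ss = 1/(1 + K_p·P(0)); a larger K_p raises the denominator, so e_ss decreases.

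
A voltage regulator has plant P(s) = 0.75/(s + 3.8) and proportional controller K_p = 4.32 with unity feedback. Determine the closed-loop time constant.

Closed-loop transfer function: T(s) = K_p·P(s)/(1 + K_p·P(s)) = 3.24/(s + 3.8 + 3.24) = 3.24/(s + 7.04).
Time constant τ = 1/7.04 = 0.142 s.

τ = 0.142 s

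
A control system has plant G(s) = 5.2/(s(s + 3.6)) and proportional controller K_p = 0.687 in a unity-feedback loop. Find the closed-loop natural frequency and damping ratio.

ω_n = 1.89 rad/s, ζ = 0.952

The closed-loop denominator is s(s+3.6) + 0.687·5.2 = s² + 3.6s + 3.572.
Matching s² + 2ζω_n s + ω_n²: ω_n = √3.572 = 1.89 rad/s and 2ζω_n = 3.6, so ζ = 3.6/(2·1.89) = 0.952.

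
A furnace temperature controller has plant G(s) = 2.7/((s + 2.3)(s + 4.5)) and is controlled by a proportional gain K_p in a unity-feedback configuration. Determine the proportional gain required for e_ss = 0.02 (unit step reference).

Steady-state error for a unit step on this type-0 loop is 1/(1 + K_p·G(0)).
G(0) = 0.2609. Require 1/(1 + K_p·0.2609) = 0.02, so 1 + 0.2609·K_p = 50.
K_p = (50 − 1)/0.2609 = 188.

K_p = 188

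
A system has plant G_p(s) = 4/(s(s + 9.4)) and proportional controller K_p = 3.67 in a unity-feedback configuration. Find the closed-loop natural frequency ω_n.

ω_n = 3.83 rad/s

With unity feedback the closed-loop characteristic equation is s² + 9.4s + 3.67·4 = s² + 9.4s + 14.68 = 0.
So ω_n² = 14.68 ⇒ ω_n = 3.831 rad/s, and ζ = 9.4/(2ω_n) = 1.23.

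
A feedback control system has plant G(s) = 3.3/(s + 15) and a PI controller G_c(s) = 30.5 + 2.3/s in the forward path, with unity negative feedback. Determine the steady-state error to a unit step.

0

The open loop G_c(s)G(s) has a pole at the origin (type 1), so the static position error constant is infinite and e_ss = 1/(1+∞) = 0.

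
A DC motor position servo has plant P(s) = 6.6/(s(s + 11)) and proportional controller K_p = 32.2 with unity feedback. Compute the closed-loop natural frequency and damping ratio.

ω_n = 14.6 rad/s, ζ = 0.377

The closed-loop denominator is s(s+11) + 32.2·6.6 = s² + 11s + 212.5.
So ω_n² = 212.5 ⇒ ω_n = 14.58 rad/s, and ζ = 11/(2ω_n) = 0.377.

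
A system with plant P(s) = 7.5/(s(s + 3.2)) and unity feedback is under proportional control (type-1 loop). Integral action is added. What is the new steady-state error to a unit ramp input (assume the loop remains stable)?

The integrator raises the loop to type 2, so K_v → ∞ and e_ss to a ramp is zero.

0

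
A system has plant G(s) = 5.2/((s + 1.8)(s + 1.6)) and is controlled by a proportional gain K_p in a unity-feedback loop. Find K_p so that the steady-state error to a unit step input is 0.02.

For a type-0 loop with proportional control, e_ss = 1/(1 + K_p·G(0)).
G(0) = 1.806. Require 1/(1 + K_p·1.806) = 0.02, so 1 + 1.806·K_p = 50.
K_p = (50 − 1)/1.806 = 27.1.

K_p = 27.1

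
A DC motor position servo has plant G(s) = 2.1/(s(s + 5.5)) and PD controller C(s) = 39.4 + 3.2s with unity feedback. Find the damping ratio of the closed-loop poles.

ζ = 0.672

Forward path: (39.4 + 3.2s)·2.1/(s(s+5.5)). The closed-loop characteristic equation is s² + (5.5 + 2.1·3.2)s + 2.1·39.4 = 0.
That is s² + 12.22s + 82.74 = 0, so ω_n = 9.096 rad/s and ζ = 12.22/(2·9.096) = 0.6717.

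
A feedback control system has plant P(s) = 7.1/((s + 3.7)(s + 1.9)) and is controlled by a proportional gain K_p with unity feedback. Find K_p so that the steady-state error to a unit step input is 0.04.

Steady-state error for a unit step on this type-0 loop is 1/(1 + K_p·P(0)).
P(0) = 1.01. Require 1/(1 + K_p·1.01) = 0.04, so 1 + 1.01·K_p = 25.
K_p = (25 − 1)/1.01 = 23.8.

K_p = 23.8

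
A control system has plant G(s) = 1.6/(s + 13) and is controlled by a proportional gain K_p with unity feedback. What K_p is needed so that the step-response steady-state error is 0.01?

Steady-state error for a unit step on this type-0 loop is 1/(1 + K_p·G(0)).
G(0) = 0.1231. Require 1/(1 + K_p·0.1231) = 0.01, so 1 + 0.1231·K_p = 100.
K_p = (100 − 1)/0.1231 = 804.

K_p = 804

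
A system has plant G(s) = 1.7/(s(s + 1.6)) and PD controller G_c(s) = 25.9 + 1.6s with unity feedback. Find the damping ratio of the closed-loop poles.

ζ = 0.326

Forward path: (25.9 + 1.6s)·1.7/(s(s+1.6)). The closed-loop characteristic equation is s² + (1.6 + 1.7·1.6)s + 1.7·25.9 = 0.
That is s² + 4.32s + 44.03 = 0, so ω_n = 6.636 rad/s and ζ = 4.32/(2·6.636) = 0.3255.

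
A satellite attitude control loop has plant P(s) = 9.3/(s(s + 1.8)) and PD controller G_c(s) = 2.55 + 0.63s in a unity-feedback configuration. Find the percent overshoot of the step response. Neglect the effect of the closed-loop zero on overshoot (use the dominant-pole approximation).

Forward path: (2.55 + 0.63s)·9.3/(s(s+1.8)). The closed-loop characteristic equation is s² + (1.8 + 9.3·0.63)s + 9.3·2.55 = 0.
That is s² + 7.659s + 23.71 = 0, so ω_n = 4.87 rad/s and ζ = 7.659/(2·4.87) = 0.7864.
%OS = 100·exp(−πζ/√(1−ζ²)) = 1.83%.

1.83%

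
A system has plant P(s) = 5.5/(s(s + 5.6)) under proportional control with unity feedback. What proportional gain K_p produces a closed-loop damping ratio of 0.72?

Closed-loop characteristic equation: s² + 5.6s + K_p·5.5 = 0.
So ω_n = √(5.5K_p) and 2ζω_n = 5.6, giving ζ = 5.6/(2√(5.5K_p)).
Setting ζ = 0.72: √(5.5K_p) = 5.6/(2·0.72) = 3.889, so K_p = 15.12/5.5 = 2.75.

K_p = 2.75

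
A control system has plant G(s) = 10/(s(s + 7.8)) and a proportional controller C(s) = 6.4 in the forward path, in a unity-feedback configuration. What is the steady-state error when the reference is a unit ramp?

0.122

The loop has one pole at the origin (type 1). Velocity error constant K_v = lim_{s→0} s·C(s)G(s) = 6.4·10/7.8 = 8.205.
Steady-state error to a unit ramp: e_ss = 1/K_v = 0.122.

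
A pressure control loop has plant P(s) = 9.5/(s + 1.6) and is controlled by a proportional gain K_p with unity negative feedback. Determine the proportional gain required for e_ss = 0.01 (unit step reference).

For a type-0 loop with proportional control, e_ss = 1/(1 + K_p·P(0)).
P(0) = 5.938. Require 1/(1 + K_p·5.938) = 0.01, so 1 + 5.938·K_p = 100.
K_p = (100 − 1)/5.938 = 16.7.

K_p = 16.7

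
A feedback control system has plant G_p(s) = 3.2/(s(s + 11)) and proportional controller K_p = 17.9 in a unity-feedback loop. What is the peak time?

T_p = 0.604 s

From 1 + K_pG_p(s) = 0: s² + 11s + 57.28 = 0 ⇒ ω_n = 7.568, ζ = 0.7267.
Damped frequency ω_d = ω_n√(1−ζ²) = 5.199 rad/s, so peak time T_p = π/ω_d = 0.604 s.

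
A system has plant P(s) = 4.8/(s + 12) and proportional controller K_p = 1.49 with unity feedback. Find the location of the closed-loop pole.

s = -19.15

Closed-loop transfer function: T(s) = K_p·P(s)/(1 + K_p·P(s)) = 7.152/(s + 12 + 7.152) = 7.152/(s + 19.15).
The closed-loop pole is at s = −19.15.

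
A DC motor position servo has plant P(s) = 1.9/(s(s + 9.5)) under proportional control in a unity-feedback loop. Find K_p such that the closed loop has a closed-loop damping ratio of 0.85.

Closed-loop characteristic equation: s² + 9.5s + K_p·1.9 = 0.
So ω_n = √(1.9K_p) and 2ζω_n = 9.5, giving ζ = 9.5/(2√(1.9K_p)).
Setting ζ = 0.85: √(1.9K_p) = 9.5/(2·0.85) = 5.588, so K_p = 31.23/1.9 = 16.4.

K_p = 16.4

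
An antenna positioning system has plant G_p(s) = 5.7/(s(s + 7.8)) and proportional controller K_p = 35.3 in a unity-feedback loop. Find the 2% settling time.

From 1 + K_pG_p(s) = 0: s² + 7.8s + 201.2 = 0 ⇒ ω_n = 14.18, ζ = 0.2749.
2% settling time T_s ≈ 4/(ζω_n) = 4/3.9 = 1.03 s.

T_s ≈ 1.03 s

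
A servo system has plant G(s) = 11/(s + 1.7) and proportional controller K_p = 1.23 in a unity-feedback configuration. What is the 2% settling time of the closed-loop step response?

Closed-loop transfer function: T(s) = K_p·G(s)/(1 + K_p·G(s)) = 13.53/(s + 1.7 + 13.53) = 13.53/(s + 15.23).
Time constant τ = 1/15.23 = 0.06566 s, so the 2% settling time is about 4τ = 0.263 s.

T_s ≈ 0.263 s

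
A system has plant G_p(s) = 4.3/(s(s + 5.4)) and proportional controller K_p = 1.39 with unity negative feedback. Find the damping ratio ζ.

The closed-loop denominator is s(s+5.4) + 1.39·4.3 = s² + 5.4s + 5.977.
Matching s² + 2ζω_n s + ω_n²: ω_n = √5.977 = 2.445 rad/s and 2ζω_n = 5.4, so ζ = 5.4/(2·2.445) = 1.1.

ζ = 1.1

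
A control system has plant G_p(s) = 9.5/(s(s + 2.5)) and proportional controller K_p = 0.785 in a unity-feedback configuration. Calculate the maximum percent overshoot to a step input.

From 1 + K_pG_p(s) = 0: s² + 2.5s + 7.458 = 0 ⇒ ω_n = 2.731, ζ = 0.4577.
%OS = 100·exp(−πζ/√(1−ζ²)) = 100·exp(−π·0.4577/√0.7905) = 19.8%.

19.8%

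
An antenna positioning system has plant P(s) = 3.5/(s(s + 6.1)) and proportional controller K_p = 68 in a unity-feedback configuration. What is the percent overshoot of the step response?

From 1 + K_pP(s) = 0: s² + 6.1s + 238 = 0 ⇒ ω_n = 15.43, ζ = 0.1977.
%OS = 100·exp(−πζ/√(1−ζ²)) = 100·exp(−π·0.1977/√0.9609) = 53.1%.

53.1%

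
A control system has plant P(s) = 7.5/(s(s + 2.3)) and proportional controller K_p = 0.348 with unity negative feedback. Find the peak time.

T_p = 2.77 s

From 1 + K_pP(s) = 0: s² + 2.3s + 2.61 = 0 ⇒ ω_n = 1.616, ζ = 0.7118.
Damped frequency ω_d = ω_n√(1−ζ²) = 1.135 rad/s, so peak time T_p = π/ω_d = 2.77 s.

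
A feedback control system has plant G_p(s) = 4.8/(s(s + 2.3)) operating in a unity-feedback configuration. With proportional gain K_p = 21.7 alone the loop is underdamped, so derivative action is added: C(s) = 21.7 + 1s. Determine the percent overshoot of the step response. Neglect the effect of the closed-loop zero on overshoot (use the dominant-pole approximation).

Forward path: (21.7 + 1s)·4.8/(s(s+2.3)). The closed-loop characteristic equation is s² + (2.3 + 4.8·1)s + 4.8·21.7 = 0.
That is s² + 7.1s + 104.2 = 0, so ω_n = 10.21 rad/s and ζ = 7.1/(2·10.21) = 0.3478.
%OS = 100·exp(−πζ/√(1−ζ²)) = 31.2%.

31.2%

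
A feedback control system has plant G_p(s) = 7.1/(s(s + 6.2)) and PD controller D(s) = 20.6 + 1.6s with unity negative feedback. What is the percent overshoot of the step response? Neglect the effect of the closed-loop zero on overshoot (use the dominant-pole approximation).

Forward path: (20.6 + 1.6s)·7.1/(s(s+6.2)). The closed-loop characteristic equation is s² + (6.2 + 7.1·1.6)s + 7.1·20.6 = 0.
That is s² + 17.56s + 146.3 = 0, so ω_n = 12.09 rad/s and ζ = 17.56/(2·12.09) = 0.726.
%OS = 100·exp(−πζ/√(1−ζ²)) = 3.63%.

3.63%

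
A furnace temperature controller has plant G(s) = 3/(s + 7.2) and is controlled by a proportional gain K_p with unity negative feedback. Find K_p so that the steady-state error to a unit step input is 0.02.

K_p = 118

The loop is type 0, so e_ss(step) = 1/(1 + K_pos) with K_pos = K_p·G(0).
G(0) = 0.4167. Require 1/(1 + K_p·0.4167) = 0.02, so 1 + 0.4167·K_p = 50.
K_p = (50 − 1)/0.4167 = 118.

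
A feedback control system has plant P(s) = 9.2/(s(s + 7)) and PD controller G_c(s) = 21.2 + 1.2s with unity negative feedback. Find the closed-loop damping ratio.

Forward path: (21.2 + 1.2s)·9.2/(s(s+7)). The closed-loop characteristic equation is s² + (7 + 9.2·1.2)s + 9.2·21.2 = 0.
That is s² + 18.04s + 195 = 0, so ω_n = 13.97 rad/s and ζ = 18.04/(2·13.97) = 0.6459.

ζ = 0.646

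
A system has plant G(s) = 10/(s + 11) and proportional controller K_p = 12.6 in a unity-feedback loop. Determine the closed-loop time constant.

τ = 0.0073 s

Closed-loop transfer function: T(s) = K_p·G(s)/(1 + K_p·G(s)) = 126/(s + 11 + 126) = 126/(s + 137).
Time constant τ = 1/137 = 0.0073 s.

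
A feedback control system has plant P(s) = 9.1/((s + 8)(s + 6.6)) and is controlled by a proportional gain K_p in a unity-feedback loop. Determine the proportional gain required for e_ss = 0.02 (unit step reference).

K_p = 284

The loop is type 0, so e_ss(step) = 1/(1 + K_pos) with K_pos = K_p·P(0).
P(0) = 0.1723. Require 1/(1 + K_p·0.1723) = 0.02, so 1 + 0.1723·K_p = 50.
K_p = (50 − 1)/0.1723 = 284.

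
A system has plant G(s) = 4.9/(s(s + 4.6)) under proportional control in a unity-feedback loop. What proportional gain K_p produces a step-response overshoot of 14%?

K_p = 3.84

From %OS = 100·exp(−πζ/√(1−ζ²)) = 14%, ζ = −ln(0.14)/√(π²+ln²(0.14)) = 0.5305.
Characteristic equation s² + 4.6s + 4.9K_p = 0 gives ζ = 4.6/(2√(4.9K_p)).
Setting ζ = 0.5305: √(4.9K_p) = 4.6/(2·0.5305) = 4.335, so K_p = 18.8/4.9 = 3.84.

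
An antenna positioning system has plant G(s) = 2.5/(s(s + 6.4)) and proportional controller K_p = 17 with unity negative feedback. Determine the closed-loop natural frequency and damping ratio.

ω_n = 6.52 rad/s, ζ = 0.491

With unity feedback the closed-loop characteristic equation is s² + 6.4s + 17·2.5 = s² + 6.4s + 42.5 = 0.
So ω_n² = 42.5 ⇒ ω_n = 6.519 rad/s, and ζ = 6.4/(2ω_n) = 0.491.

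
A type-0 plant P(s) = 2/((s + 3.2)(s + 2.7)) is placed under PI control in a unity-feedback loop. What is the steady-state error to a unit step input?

0

The PI controller's integrator makes the forward path type 1, so e_ss to a step is zero.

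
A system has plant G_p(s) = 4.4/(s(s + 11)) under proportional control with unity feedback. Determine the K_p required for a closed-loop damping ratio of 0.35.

Closed-loop characteristic equation: s² + 11s + K_p·4.4 = 0.
So ω_n = √(4.4K_p) and 2ζω_n = 11, giving ζ = 11/(2√(4.4K_p)).
Setting ζ = 0.35: √(4.4K_p) = 11/(2·0.35) = 15.71, so K_p = 246.9/4.4 = 56.1.

K_p = 56.1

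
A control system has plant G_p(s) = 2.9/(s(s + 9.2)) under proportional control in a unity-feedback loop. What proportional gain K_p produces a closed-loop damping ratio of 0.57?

K_p = 22.5

Closed-loop characteristic equation: s² + 9.2s + K_p·2.9 = 0.
So ω_n = √(2.9K_p) and 2ζω_n = 9.2, giving ζ = 9.2/(2√(2.9K_p)).
Setting ζ = 0.57: √(2.9K_p) = 9.2/(2·0.57) = 8.07, so K_p = 65.13/2.9 = 22.5.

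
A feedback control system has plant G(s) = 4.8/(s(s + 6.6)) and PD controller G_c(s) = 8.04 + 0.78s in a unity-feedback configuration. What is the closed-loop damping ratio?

Forward path: (8.04 + 0.78s)·4.8/(s(s+6.6)). The closed-loop characteristic equation is s² + (6.6 + 4.8·0.78)s + 4.8·8.04 = 0.
That is s² + 10.34s + 38.59 = 0, so ω_n = 6.212 rad/s and ζ = 10.34/(2·6.212) = 0.8325.

ζ = 0.833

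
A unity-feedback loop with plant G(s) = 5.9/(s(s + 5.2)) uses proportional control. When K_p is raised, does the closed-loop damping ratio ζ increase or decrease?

ζ = 5.2/(2√(5.9K_p)); increasing K_p raises the denominator, so ζ falls.

decrease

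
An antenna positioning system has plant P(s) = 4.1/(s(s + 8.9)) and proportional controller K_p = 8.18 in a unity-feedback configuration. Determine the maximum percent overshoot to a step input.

Closed-loop characteristic equation: s² + 8.9s + 33.54 = 0, so ω_n = 5.791 rad/s and ζ = 8.9/(2·5.791) = 0.7684.
%OS = 100·exp(−πζ/√(1−ζ²)) = 100·exp(−π·0.7684/√0.4096) = 2.3%.

2.3%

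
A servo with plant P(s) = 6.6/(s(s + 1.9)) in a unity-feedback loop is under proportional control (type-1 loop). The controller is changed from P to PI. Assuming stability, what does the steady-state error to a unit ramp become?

The integrator raises the loop to type 2, so K_v → ∞ and e_ss to a ramp is zero.

0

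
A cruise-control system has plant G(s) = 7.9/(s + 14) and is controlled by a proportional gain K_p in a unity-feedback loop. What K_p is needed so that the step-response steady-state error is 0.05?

K_p = 33.7

The loop is type 0, so e_ss(step) = 1/(1 + K_pos) with K_pos = K_p·G(0).
G(0) = 0.5643. Require 1/(1 + K_p·0.5643) = 0.05, so 1 + 0.5643·K_p = 20.
K_p = (20 − 1)/0.5643 = 33.7.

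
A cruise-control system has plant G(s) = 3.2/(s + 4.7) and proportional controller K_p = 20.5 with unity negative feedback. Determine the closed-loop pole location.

s = -70.3

Closed-loop transfer function: T(s) = K_p·G(s)/(1 + K_p·G(s)) = 65.6/(s + 4.7 + 65.6) = 65.6/(s + 70.3).
The closed-loop pole is at s = −70.3.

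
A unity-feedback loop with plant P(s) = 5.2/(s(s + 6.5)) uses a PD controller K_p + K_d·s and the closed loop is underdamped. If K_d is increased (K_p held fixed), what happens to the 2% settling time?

Characteristic equation s² + (6.5 + 5.2K_d)s + 5.2K_p = 0: raising K_d increases ζω_n = (6.5+5.2K_d)/2 while the loop stays underdamped, so T_s ≈ 4/(ζω_n) decreases.

decrease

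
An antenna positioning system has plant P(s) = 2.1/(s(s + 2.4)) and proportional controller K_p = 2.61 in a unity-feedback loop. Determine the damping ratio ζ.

ζ = 0.513

1 + K_p·P(s) = 0 gives s² + 2.4s + 5.481 = 0.
Matching s² + 2ζω_n s + ω_n²: ω_n = √5.481 = 2.341 rad/s and 2ζω_n = 2.4, so ζ = 2.4/(2·2.341) = 0.513.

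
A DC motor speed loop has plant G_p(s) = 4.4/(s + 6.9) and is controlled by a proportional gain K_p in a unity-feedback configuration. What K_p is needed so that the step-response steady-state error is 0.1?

K_p = 14.1

Steady-state error for a unit step on this type-0 loop is 1/(1 + K_p·G_p(0)).
G_p(0) = 0.6377. Require 1/(1 + K_p·0.6377) = 0.1, so 1 + 0.6377·K_p = 10.
K_p = (10 − 1)/0.6377 = 14.1.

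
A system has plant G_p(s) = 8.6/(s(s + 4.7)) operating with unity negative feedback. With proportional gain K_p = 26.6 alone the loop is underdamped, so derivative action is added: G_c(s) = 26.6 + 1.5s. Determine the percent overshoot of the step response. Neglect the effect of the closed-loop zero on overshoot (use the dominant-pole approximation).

10.6%

Forward path: (26.6 + 1.5s)·8.6/(s(s+4.7)). The closed-loop characteristic equation is s² + (4.7 + 8.6·1.5)s + 8.6·26.6 = 0.
That is s² + 17.6s + 228.8 = 0, so ω_n = 15.12 rad/s and ζ = 17.6/(2·15.12) = 0.5818.
%OS = 100·exp(−πζ/√(1−ζ²)) = 10.6%.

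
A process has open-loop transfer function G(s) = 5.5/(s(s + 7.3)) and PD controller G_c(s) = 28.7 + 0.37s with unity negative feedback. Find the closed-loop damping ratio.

ζ = 0.372

Forward path: (28.7 + 0.37s)·5.5/(s(s+7.3)). The closed-loop characteristic equation is s² + (7.3 + 5.5·0.37)s + 5.5·28.7 = 0.
That is s² + 9.335s + 157.8 = 0, so ω_n = 12.56 rad/s and ζ = 9.335/(2·12.56) = 0.3715.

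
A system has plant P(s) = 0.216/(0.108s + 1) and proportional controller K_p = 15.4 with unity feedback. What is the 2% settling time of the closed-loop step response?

Closed loop: T(s) = K_p·P/(1+K_p·P) = 3.326/(0.108s + 1 + 3.326), with pole at s = −(1 + 3.326)/0.108 = −40.06.
τ = 1/40.06 = 0.02496 s, so 2% settling time ≈ 4τ = 0.0999 s.

T_s ≈ 0.0999 s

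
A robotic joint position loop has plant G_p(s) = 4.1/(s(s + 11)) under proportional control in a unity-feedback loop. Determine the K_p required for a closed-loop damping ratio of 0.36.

Closed-loop characteristic equation: s² + 11s + K_p·4.1 = 0.
So ω_n = √(4.1K_p) and 2ζω_n = 11, giving ζ = 11/(2√(4.1K_p)).
Setting ζ = 0.36: √(4.1K_p) = 11/(2·0.36) = 15.28, so K_p = 233.4/4.1 = 56.9.

K_p = 56.9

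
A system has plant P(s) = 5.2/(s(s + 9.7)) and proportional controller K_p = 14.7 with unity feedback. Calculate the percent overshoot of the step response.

12.3%

The closed-loop denominator s² + 9.7s + 76.44 gives ω_n = √76.44 = 8.743 and ζ = 9.7/(2ω_n) = 0.5547.
%OS = 100·exp(−πζ/√(1−ζ²)) = 100·exp(−π·0.5547/√0.6923) = 12.3%.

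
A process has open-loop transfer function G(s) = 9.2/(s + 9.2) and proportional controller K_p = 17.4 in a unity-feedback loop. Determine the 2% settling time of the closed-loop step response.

T_s ≈ 0.0236 s

Closed-loop transfer function: T(s) = K_p·G(s)/(1 + K_p·G(s)) = 160.1/(s + 9.2 + 160.1) = 160.1/(s + 169.3).
Time constant τ = 1/169.3 = 0.005907 s, so the 2% settling time is about 4τ = 0.0236 s.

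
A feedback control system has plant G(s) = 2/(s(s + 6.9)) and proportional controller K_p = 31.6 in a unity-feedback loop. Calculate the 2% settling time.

The closed-loop denominator s² + 6.9s + 63.2 gives ω_n = √63.2 = 7.95 and ζ = 6.9/(2ω_n) = 0.434.
2% settling time T_s ≈ 4/(ζω_n) = 4/3.45 = 1.16 s.

T_s ≈ 1.16 s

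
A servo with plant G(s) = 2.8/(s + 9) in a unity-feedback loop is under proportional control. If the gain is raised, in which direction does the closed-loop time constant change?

decrease

The closed-loop bandwidth 9+K_p·2.8 grows with K_p, so τ shrinks.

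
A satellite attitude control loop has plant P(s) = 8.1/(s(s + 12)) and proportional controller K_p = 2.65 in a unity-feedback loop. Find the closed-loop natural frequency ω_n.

ω_n = 4.63 rad/s

The closed-loop denominator is s(s+12) + 2.65·8.1 = s² + 12s + 21.46.
Matching s² + 2ζω_n s + ω_n²: ω_n = √21.46 = 4.633 rad/s and 2ζω_n = 12, so ζ = 12/(2·4.633) = 1.3.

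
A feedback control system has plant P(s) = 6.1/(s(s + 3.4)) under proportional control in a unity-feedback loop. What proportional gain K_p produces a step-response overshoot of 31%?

K_p = 3.88

From %OS = 100·exp(−πζ/√(1−ζ²)) = 31%, ζ = −ln(0.31)/√(π²+ln²(0.31)) = 0.3493.
Characteristic equation s² + 3.4s + 6.1K_p = 0 gives ζ = 3.4/(2√(6.1K_p)).
Setting ζ = 0.3493: √(6.1K_p) = 3.4/(2·0.3493) = 4.867, so K_p = 23.68/6.1 = 3.88.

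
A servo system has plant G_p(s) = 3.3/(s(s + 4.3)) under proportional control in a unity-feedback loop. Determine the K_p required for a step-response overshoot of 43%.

K_p = 20.8

From %OS = 100·exp(−πζ/√(1−ζ²)) = 43%, ζ = −ln(0.43)/√(π²+ln²(0.43)) = 0.2594.
Characteristic equation s² + 4.3s + 3.3K_p = 0 gives ζ = 4.3/(2√(3.3K_p)).
Setting ζ = 0.2594: √(3.3K_p) = 4.3/(2·0.2594) = 8.287, so K_p = 68.67/3.3 = 20.8.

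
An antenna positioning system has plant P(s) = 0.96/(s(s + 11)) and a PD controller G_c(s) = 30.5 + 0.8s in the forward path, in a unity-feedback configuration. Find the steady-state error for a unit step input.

The open loop G_c(s)P(s) has a pole at the origin (type 1), so the static position error constant is infinite and e_ss = 1/(1+∞) = 0.

0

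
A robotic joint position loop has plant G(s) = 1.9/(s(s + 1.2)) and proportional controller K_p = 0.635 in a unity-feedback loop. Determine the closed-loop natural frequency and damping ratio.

The closed-loop denominator is s(s+1.2) + 0.635·1.9 = s² + 1.2s + 1.206.
Matching s² + 2ζω_n s + ω_n²: ω_n = √1.206 = 1.098 rad/s and 2ζω_n = 1.2, so ζ = 1.2/(2·1.098) = 0.546.

ω_n = 1.1 rad/s, ζ = 0.546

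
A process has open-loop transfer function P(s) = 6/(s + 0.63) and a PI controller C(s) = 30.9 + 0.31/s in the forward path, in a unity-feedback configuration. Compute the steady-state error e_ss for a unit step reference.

0

The open loop C(s)P(s) has a pole at the origin (type 1), so the static position error constant is infinite and e_ss = 1/(1+∞) = 0.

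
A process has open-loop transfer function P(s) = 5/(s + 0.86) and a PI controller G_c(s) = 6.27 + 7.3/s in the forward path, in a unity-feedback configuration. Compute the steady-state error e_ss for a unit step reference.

The open loop G_c(s)P(s) has a pole at the origin (type 1), so the static position error constant is infinite and e_ss = 1/(1+∞) = 0.

0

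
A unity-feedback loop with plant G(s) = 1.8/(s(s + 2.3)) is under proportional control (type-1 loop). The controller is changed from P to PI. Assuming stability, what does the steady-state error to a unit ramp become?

0

The integrator raises the loop to type 2, so K_v → ∞ and e_ss to a ramp is zero.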